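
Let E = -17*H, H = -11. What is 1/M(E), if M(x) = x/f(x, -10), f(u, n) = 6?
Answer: 6/187 ≈ 0.032086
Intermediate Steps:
E = 187 (E = -17*(-11) = 187)
M(x) = x/6
1/M(E) = 1/((⅙)*187) = 1/(187/6) = 6/187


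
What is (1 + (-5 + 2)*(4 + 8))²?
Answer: 1225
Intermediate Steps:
(1 + (-5 + 2)*(4 + 8))² = (1 - 3*12)² = (1 - 36)² = (-35)² = 1225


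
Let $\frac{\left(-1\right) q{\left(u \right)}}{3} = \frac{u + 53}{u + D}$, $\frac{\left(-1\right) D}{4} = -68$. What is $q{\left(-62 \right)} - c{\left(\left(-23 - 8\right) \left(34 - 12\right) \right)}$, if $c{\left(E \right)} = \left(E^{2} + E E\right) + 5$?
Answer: $- \frac{65117701}{70} \approx -9.3025 \cdot 10^{5}$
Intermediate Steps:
$D = 272$ ($D = \left(-4\right) \left(-68\right) = 272$)
$q{\left(u \right)} = - \frac{3 \left(53 + u\right)}{272 + u}$ ($q{\left(u \right)} = - 3 \frac{u + 53}{u + 272} = - 3 \frac{53 + u}{272 + u} = - \frac{3 \left(53 + u\right)}{272 + u}$)
$c{\left(E \right)} = 5 + 2 E^{2}$ ($c{\left(E \right)} = \left(E^{2} + E^{2}\right) + 5 = 2 E^{2} + 5 = 5 + 2 E^{2}$)
$q{\left(-62 \right)} - c{\left(\left(-23 - 8\right) \left(34 - 12\right) \right)} = \frac{3 \left(-53 - -62\right)}{272 - 62} - \left(5 + 2 \left(\left(-23 - 8\right) \left(34 - 12\right)\right)^{2}\right) = \frac{3 \left(-53 + 62\right)}{210} - \left(5 + 2 \left(\left(-23 - 8\right) 22\right)^{2}\right) = 3 \cdot \frac{1}{210} \cdot 9 - \left(5 + 2 \left(\left(-23 - 8\right) 22\right)^{2}\right) = \frac{9}{70} - \left(5 + 2 \left(\left(-31\right) 22\right)^{2}\right) = \frac{9}{70} - \left(5 + 2 \left(-682\right)^{2}\right) = \frac{9}{70} - \left(5 + 2 \cdot 465124\right) = \frac{9}{70} - \left(5 + 930248\right) = \frac{9}{70} - 930253 = - \frac{65117701}{70}$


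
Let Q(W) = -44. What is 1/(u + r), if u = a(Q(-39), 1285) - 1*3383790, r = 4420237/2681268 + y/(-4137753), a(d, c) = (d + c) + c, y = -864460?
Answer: -1232713856756/4168128696406014835 ≈ -2.9575e-7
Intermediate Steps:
a(d, c) = d + 2*c (a(d, c) = (c + d) + c = d + 2*c)
r = 2289744204749/1232713856756 (r = 4420237/2681268 - 864460/(-4137753) = 4420237*(1/2681268) - 864460*(-1/4137753) = 4420237/2681268 + 864460/4137753 = 2289744204749/1232713856756 ≈ 1.8575)
u = -3381264 (u = (-44 + 2*1285) - 1*3383790 = (-44 + 2570) - 3383790 = 2526 - 3383790 = -3381264)
1/(u + r) = 1/(-3381264 + 2289744204749/1232713856756) = 1/(-4168128696406014835/1232713856756) = -1232713856756/4168128696406014835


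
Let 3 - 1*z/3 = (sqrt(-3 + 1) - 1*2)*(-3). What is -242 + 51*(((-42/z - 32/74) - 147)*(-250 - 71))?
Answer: 88352609/37 - 25466*I*sqrt(2) ≈ 2.3879e+6 - 36014.0*I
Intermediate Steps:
z = -9 + 9*I*sqrt(2) (z = 9 - 3*(sqrt(-3 + 1) - 1*2)*(-3) = 9 - 3*(sqrt(-2) - 2)*(-3) = 9 - 3*(I*sqrt(2) - 2)*(-3) = 9 - 3*(-2 + I*sqrt(2))*(-3) = 9 - 3*(6 - 3*I*sqrt(2)) = 9 + (-18 + 9*I*sqrt(2)) = -9 + 9*I*sqrt(2) ≈ -9.0 + 12.728*I)
-242 + 51*(((-42/z - 32/74) - 147)*(-250 - 71)) = -242 + 51*(((-42/(-9 + 9*I*sqrt(2)) - 32/74) - 147)*(-250 - 71)) = -242 + 51*(((-42/(-9 + 9*I*sqrt(2)) - 32*1/74) - 147)*(-321)) = -242 + 51*(((-42/(-9 + 9*I*sqrt(2)) - 16/37) - 147)*(-321)) = -242 + 51*(((-16/37 - 42/(-9 + 9*I*sqrt(2))) - 147)*(-321)) = -242 + 51*((-5455/37 - 42/(-9 + 9*I*sqrt(2)))*(-321)) = -242 + 51*(1751055/37 + 13482/(-9 + 9*I*sqrt(2))) = -242 + (89303805/37 + 687582/(-9 + 9*I*sqrt(2))) = 89294851/37 + 687582/(-9 + 9*I*sqrt(2))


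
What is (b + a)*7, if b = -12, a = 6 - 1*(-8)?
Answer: 14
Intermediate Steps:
a = 14 (a = 6 + 8 = 14)
(b + a)*7 = (-12 + 14)*7 = 2*7 = 14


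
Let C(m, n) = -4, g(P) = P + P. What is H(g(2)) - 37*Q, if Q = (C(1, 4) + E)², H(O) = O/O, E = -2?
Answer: -1331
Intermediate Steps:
g(P) = 2*P
H(O) = 1
Q = 36 (Q = (-4 - 2)² = (-6)² = 36)
H(g(2)) - 37*Q = 1 - 37*36 = 1 - 1332 = -1331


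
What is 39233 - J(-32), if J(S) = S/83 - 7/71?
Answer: 231202922/5893 ≈ 39234.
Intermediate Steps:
J(S) = -7/71 + S/83 (J(S) = S*(1/83) - 7*1/71 = S/83 - 7/71 = -7/71 + S/83)
39233 - J(-32) = 39233 - (-7/71 + (1/83)*(-32)) = 39233 - (-7/71 - 32/83) = 39233 - 1*(-2853/5893) = 39233 + 2853/5893 = 231202922/5893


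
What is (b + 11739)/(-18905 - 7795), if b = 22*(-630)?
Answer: 707/8900 ≈ 0.079438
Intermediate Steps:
b = -13860
(b + 11739)/(-18905 - 7795) = (-13860 + 11739)/(-18905 - 7795) = -2121/(-26700) = -2121*(-1/26700) = 707/8900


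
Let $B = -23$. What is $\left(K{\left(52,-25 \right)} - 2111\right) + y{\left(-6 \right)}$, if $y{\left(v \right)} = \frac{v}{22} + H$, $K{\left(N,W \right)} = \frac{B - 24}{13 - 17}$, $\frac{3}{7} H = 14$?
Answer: $- \frac{272825}{132} \approx -2066.9$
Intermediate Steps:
$H = \frac{98}{3}$ ($H = \frac{7}{3} \cdot 14 = \frac{98}{3} \approx 32.667$)
$K{\left(N,W \right)} = \frac{47}{4}$ ($K{\left(N,W \right)} = \frac{-23 - 24}{13 - 17} = - \frac{47}{-4} = \left(-47\right) \left(- \frac{1}{4}\right) = \frac{47}{4}$)
$y{\left(v \right)} = \frac{98}{3} + \frac{v}{22}$ ($y{\left(v \right)} = \frac{v}{22} + \frac{98}{3} = \frac{98}{3} + \frac{v}{22}$)
$\left(K{\left(52,-25 \right)} - 2111\right) + y{\left(-6 \right)} = \left(\frac{47}{4} - 2111\right) + \left(\frac{98}{3} + \frac{1}{22} \left(-6\right)\right) = - \frac{8397}{4} + \left(\frac{98}{3} - \frac{3}{11}\right) = - \frac{8397}{4} + \frac{1069}{33} = - \frac{272825}{132}$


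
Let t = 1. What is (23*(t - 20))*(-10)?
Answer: 4370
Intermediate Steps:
(23*(t - 20))*(-10) = (23*(1 - 20))*(-10) = (23*(-19))*(-10) = -437*(-10) = 4370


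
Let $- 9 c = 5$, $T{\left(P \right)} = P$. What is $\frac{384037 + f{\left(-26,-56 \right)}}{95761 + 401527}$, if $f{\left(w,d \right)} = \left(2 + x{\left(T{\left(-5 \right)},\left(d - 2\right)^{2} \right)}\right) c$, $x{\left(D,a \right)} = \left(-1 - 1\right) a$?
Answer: $\frac{1163321}{1491864} \approx 0.77978$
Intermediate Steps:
$c = - \frac{5}{9}$ ($c = \left(- \frac{1}{9}\right) 5 = - \frac{5}{9} \approx -0.55556$)
$x{\left(D,a \right)} = - 2 a$
$f{\left(w,d \right)} = - \frac{10}{9} + \frac{10 \left(-2 + d\right)^{2}}{9}$ ($f{\left(w,d \right)} = \left(2 - 2 \left(d - 2\right)^{2}\right) \left(- \frac{5}{9}\right) = \left(2 - 2 \left(-2 + d\right)^{2}\right) \left(- \frac{5}{9}\right) = - \frac{10}{9} + \frac{10 \left(-2 + d\right)^{2}}{9}$)
$\frac{384037 + f{\left(-26,-56 \right)}}{95761 + 401527} = \frac{384037 - \left(\frac{10}{9} - \frac{10 \left(-2 - 56\right)^{2}}{9}\right)}{95761 + 401527} = \frac{384037 - \left(\frac{10}{9} - \frac{10 \left(-58\right)^{2}}{9}\right)}{497288} = \left(384037 + \left(- \frac{10}{9} + \frac{10}{9} \cdot 3364\right)\right) \frac{1}{497288} = \left(384037 + \left(- \frac{10}{9} + \frac{33640}{9}\right)\right) \frac{1}{497288} = \left(384037 + \frac{11210}{3}\right) \frac{1}{497288} = \frac{1163321}{3} \cdot \frac{1}{497288} = \frac{1163321}{1491864}$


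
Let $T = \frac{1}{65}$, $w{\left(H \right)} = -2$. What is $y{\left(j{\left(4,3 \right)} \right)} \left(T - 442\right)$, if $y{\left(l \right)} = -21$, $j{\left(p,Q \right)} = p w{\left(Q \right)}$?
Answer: $\frac{603309}{65} \approx 9281.7$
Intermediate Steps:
$j{\left(p,Q \right)} = - 2 p$ ($j{\left(p,Q \right)} = p \left(-2\right) = - 2 p$)
$T = \frac{1}{65} \approx 0.015385$
$y{\left(j{\left(4,3 \right)} \right)} \left(T - 442\right) = - 21 \left(\frac{1}{65} - 442\right) = \left(-21\right) \left(- \frac{28729}{65}\right) = \frac{603309}{65}$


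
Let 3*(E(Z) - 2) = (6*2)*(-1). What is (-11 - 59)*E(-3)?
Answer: 140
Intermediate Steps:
E(Z) = -2 (E(Z) = 2 + ((6*2)*(-1))/3 = 2 + (12*(-1))/3 = 2 + (1/3)*(-12) = 2 - 4 = -2)
(-11 - 59)*E(-3) = (-11 - 59)*(-2) = -70*(-2) = 140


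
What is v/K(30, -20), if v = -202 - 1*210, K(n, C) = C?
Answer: 103/5 ≈ 20.600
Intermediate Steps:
v = -412 (v = -202 - 210 = -412)
v/K(30, -20) = -412/(-20) = -412*(-1/20) = 103/5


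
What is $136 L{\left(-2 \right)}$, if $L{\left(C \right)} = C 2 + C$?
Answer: $-816$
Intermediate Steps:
$L{\left(C \right)} = 3 C$ ($L{\left(C \right)} = 2 C + C = 3 C$)
$136 L{\left(-2 \right)} = 136 \cdot 3 \left(-2\right) = 136 \left(-6\right) = -816$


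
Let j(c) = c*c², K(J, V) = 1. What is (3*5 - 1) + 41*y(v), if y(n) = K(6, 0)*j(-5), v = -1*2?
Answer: -5111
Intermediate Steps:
v = -2
j(c) = c³
y(n) = -125 (y(n) = 1*(-5)³ = 1*(-125) = -125)
(3*5 - 1) + 41*y(v) = (3*5 - 1) + 41*(-125) = (15 - 1) - 5125 = 14 - 5125 = -5111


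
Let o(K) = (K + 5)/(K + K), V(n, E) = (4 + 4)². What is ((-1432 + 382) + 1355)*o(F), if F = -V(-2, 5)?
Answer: 17995/128 ≈ 140.59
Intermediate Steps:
V(n, E) = 64 (V(n, E) = 8² = 64)
F = -64 (F = -1*64 = -64)
o(K) = (5 + K)/(2*K) (o(K) = (5 + K)/((2*K)) = (5 + K)*(1/(2*K)) = (5 + K)/(2*K))
((-1432 + 382) + 1355)*o(F) = ((-1432 + 382) + 1355)*((½)*(5 - 64)/(-64)) = (-1050 + 1355)*((½)*(-1/64)*(-59)) = 305*(59/128) = 17995/128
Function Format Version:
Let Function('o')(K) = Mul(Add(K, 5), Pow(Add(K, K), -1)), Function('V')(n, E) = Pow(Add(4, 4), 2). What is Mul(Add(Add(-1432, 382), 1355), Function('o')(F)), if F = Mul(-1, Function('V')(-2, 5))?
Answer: Rational(17995, 128) ≈ 140.59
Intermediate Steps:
Function('V')(n, E) = 64 (Function('V')(n, E) = Pow(8, 2) = 64)
F = -64 (F = Mul(-1, 64) = -64)
Function('o')(K) = Mul(Rational(1, 2), Pow(K, -1), Add(5, K)) (Function('o')(K) = Mul(Add(5, K), Pow(Mul(2, K), -1)) = Mul(Add(5, K), Mul(Rational(1, 2), Pow(K, -1))) = Mul(Rational(1, 2), Pow(K, -1), Add(5, K)))
Mul(Add(Add(-1432, 382), 1355), Function('o')(F)) = Mul(Add(Add(-1432, 382), 1355), Mul(Rational(1, 2), Pow(-64, -1), Add(5, -64))) = Mul(Add(-1050, 1355), Mul(Rational(1, 2), Rational(-1, 64), -59)) = Mul(305, Rational(59, 128)) = Rational(17995, 128)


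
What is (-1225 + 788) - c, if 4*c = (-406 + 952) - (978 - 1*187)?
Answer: -1503/4 ≈ -375.75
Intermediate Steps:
c = -245/4 (c = ((-406 + 952) - (978 - 1*187))/4 = (546 - (978 - 187))/4 = (546 - 1*791)/4 = (546 - 791)/4 = (¼)*(-245) = -245/4 ≈ -61.250)
(-1225 + 788) - c = (-1225 + 788) - 1*(-245/4) = -437 + 245/4 = -1503/4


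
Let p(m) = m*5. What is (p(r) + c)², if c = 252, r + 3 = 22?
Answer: 120409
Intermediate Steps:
r = 19 (r = -3 + 22 = 19)
p(m) = 5*m
(p(r) + c)² = (5*19 + 252)² = (95 + 252)² = 347² = 120409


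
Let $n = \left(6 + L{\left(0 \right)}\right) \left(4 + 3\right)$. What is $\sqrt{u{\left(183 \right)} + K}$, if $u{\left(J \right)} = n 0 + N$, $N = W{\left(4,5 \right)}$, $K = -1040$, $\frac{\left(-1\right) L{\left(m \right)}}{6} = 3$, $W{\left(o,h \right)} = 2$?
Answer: $i \sqrt{1038} \approx 32.218 i$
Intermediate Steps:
$L{\left(m \right)} = -18$ ($L{\left(m \right)} = \left(-6\right) 3 = -18$)
$n = -84$ ($n = \left(6 - 18\right) \left(4 + 3\right) = \left(-12\right) 7 = -84$)
$N = 2$
$u{\left(J \right)} = 2$ ($u{\left(J \right)} = \left(-84\right) 0 + 2 = 0 + 2 = 2$)
$\sqrt{u{\left(183 \right)} + K} = \sqrt{2 - 1040} = \sqrt{-1038} = i \sqrt{1038}$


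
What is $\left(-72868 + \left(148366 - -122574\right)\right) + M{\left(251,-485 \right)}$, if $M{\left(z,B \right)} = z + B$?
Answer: $197838$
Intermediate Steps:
$M{\left(z,B \right)} = B + z$
$\left(-72868 + \left(148366 - -122574\right)\right) + M{\left(251,-485 \right)} = \left(-72868 + \left(148366 - -122574\right)\right) + \left(-485 + 251\right) = \left(-72868 + \left(148366 + 122574\right)\right) - 234 = \left(-72868 + 270940\right) - 234 = 198072 - 234 = 197838$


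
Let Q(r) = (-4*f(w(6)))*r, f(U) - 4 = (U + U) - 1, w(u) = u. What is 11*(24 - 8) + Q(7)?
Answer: -244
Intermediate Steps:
f(U) = 3 + 2*U (f(U) = 4 + ((U + U) - 1) = 4 + (2*U - 1) = 4 + (-1 + 2*U) = 3 + 2*U)
Q(r) = -60*r (Q(r) = (-4*(3 + 2*6))*r = (-4*(3 + 12))*r = (-4*15)*r = -60*r)
11*(24 - 8) + Q(7) = 11*(24 - 8) - 60*7 = 11*16 - 420 = 176 - 420 = -244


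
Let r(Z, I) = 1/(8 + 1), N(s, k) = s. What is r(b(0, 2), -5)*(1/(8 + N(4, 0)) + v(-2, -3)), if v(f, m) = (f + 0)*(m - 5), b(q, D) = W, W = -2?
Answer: 193/108 ≈ 1.7870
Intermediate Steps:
b(q, D) = -2
r(Z, I) = ⅑ (r(Z, I) = 1/9 = ⅑)
v(f, m) = f*(-5 + m)
r(b(0, 2), -5)*(1/(8 + N(4, 0)) + v(-2, -3)) = (1/(8 + 4) - 2*(-5 - 3))/9 = (1/12 - 2*(-8))/9 = (1/12 + 16)/9 = (⅑)*(193/12) = 193/108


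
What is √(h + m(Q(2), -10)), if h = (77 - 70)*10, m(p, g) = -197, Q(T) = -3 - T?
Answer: I*√127 ≈ 11.269*I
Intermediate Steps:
h = 70 (h = 7*10 = 70)
√(h + m(Q(2), -10)) = √(70 - 197) = √(-127) = I*√127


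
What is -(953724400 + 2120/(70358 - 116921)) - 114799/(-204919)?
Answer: -827281647094361153/867422127 ≈ -9.5372e+8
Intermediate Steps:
-(953724400 + 2120/(70358 - 116921)) - 114799/(-204919) = -2120/(1/(1/(-46563) + 449870)) - 114799*(-1/204919) = -2120/(1/(-1/46563 + 449870)) + 114799/204919 = -2120/(1/(20947296809/46563)) + 114799/204919 = -2120/46563/20947296809 + 114799/204919 = -2120*20947296809/46563 + 114799/204919 = -44408269235080/46563 + 114799/204919 = -827281647094361153/867422127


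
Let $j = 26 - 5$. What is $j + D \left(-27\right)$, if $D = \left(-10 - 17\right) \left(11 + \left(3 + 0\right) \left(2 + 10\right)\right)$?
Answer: $34284$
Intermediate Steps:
$D = -1269$ ($D = - 27 \left(11 + 3 \cdot 12\right) = - 27 \left(11 + 36\right) = \left(-27\right) 47 = -1269$)
$j = 21$
$j + D \left(-27\right) = 21 - -34263 = 21 + 34263 = 34284$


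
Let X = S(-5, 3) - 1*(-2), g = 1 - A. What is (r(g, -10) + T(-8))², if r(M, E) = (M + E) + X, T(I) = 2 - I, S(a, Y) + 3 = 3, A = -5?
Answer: 64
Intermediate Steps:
S(a, Y) = 0 (S(a, Y) = -3 + 3 = 0)
g = 6 (g = 1 - 1*(-5) = 1 + 5 = 6)
X = 2 (X = 0 - 1*(-2) = 0 + 2 = 2)
r(M, E) = 2 + E + M (r(M, E) = (M + E) + 2 = (E + M) + 2 = 2 + E + M)
(r(g, -10) + T(-8))² = ((2 - 10 + 6) + (2 - 1*(-8)))² = (-2 + (2 + 8))² = (-2 + 10)² = 8² = 64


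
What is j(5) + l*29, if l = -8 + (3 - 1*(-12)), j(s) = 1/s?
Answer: 1016/5 ≈ 203.20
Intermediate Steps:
l = 7 (l = -8 + (3 + 12) = -8 + 15 = 7)
j(5) + l*29 = 1/5 + 7*29 = 1/5 + 203 = 1016/5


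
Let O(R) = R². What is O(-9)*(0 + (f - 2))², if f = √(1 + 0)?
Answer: 81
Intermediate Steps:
f = 1 (f = √1 = 1)
O(-9)*(0 + (f - 2))² = (-9)²*(0 + (1 - 2))² = 81*(0 - 1)² = 81*(-1)² = 81*1 = 81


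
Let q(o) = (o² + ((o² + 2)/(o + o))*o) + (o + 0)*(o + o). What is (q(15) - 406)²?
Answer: 585225/4 ≈ 1.4631e+5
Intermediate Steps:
q(o) = 1 + 7*o²/2 (q(o) = (o² + ((2 + o²)/((2*o)))*o) + o*(2*o) = (o² + ((2 + o²)*(1/(2*o)))*o) + 2*o² = (o² + ((2 + o²)/(2*o))*o) + 2*o² = (o² + (1 + o²/2)) + 2*o² = (1 + 3*o²/2) + 2*o² = 1 + 7*o²/2)
(q(15) - 406)² = ((1 + (7/2)*15²) - 406)² = ((1 + (7/2)*225) - 406)² = ((1 + 1575/2) - 406)² = (1577/2 - 406)² = (765/2)² = 585225/4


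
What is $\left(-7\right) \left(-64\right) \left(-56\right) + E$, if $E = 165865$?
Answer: $140777$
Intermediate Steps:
$\left(-7\right) \left(-64\right) \left(-56\right) + E = \left(-7\right) \left(-64\right) \left(-56\right) + 165865 = 448 \left(-56\right) + 165865 = -25088 + 165865 = 140777$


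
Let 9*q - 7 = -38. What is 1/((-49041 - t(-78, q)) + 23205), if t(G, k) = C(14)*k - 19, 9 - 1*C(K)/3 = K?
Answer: -3/77606 ≈ -3.8657e-5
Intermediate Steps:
q = -31/9 (q = 7/9 + (⅑)*(-38) = 7/9 - 38/9 = -31/9 ≈ -3.4444)
C(K) = 27 - 3*K
t(G, k) = -19 - 15*k (t(G, k) = (27 - 3*14)*k - 19 = (27 - 42)*k - 19 = -15*k - 19 = -19 - 15*k)
1/((-49041 - t(-78, q)) + 23205) = 1/((-49041 - (-19 - 15*(-31/9))) + 23205) = 1/((-49041 - (-19 + 155/3)) + 23205) = 1/((-49041 - 1*98/3) + 23205) = 1/((-49041 - 98/3) + 23205) = 1/(-147221/3 + 23205) = 1/(-77606/3) = -3/77606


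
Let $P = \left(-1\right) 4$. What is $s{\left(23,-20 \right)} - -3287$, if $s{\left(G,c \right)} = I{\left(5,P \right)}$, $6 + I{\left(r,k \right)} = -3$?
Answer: $3278$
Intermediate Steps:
$P = -4$
$I{\left(r,k \right)} = -9$ ($I{\left(r,k \right)} = -6 - 3 = -9$)
$s{\left(G,c \right)} = -9$
$s{\left(23,-20 \right)} - -3287 = -9 - -3287 = -9 + 3287 = 3278$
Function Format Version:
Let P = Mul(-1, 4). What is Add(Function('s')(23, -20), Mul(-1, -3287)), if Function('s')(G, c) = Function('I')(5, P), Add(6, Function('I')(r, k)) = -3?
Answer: 3278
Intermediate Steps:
P = -4
Function('I')(r, k) = -9 (Function('I')(r, k) = Add(-6, -3) = -9)
Function('s')(G, c) = -9
Add(Function('s')(23, -20), Mul(-1, -3287)) = Add(-9, Mul(-1, -3287)) = Add(-9, 3287) = 3278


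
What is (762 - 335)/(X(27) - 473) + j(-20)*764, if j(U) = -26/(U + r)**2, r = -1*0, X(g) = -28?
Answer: -1265333/25050 ≈ -50.512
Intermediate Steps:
r = 0
j(U) = -26/U**2 (j(U) = -26/(U + 0)**2 = -26/U**2)
(762 - 335)/(X(27) - 473) + j(-20)*764 = (762 - 335)/(-28 - 473) - 26/(-20)**2*764 = 427/(-501) - 26*1/400*764 = 427*(-1/501) - 13/200*764 = -427/501 - 2483/50 = -1265333/25050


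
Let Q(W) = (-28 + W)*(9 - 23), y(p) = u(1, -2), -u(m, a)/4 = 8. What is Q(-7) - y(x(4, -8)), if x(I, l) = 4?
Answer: 522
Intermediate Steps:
u(m, a) = -32 (u(m, a) = -4*8 = -32)
y(p) = -32
Q(W) = 392 - 14*W (Q(W) = (-28 + W)*(-14) = 392 - 14*W)
Q(-7) - y(x(4, -8)) = (392 - 14*(-7)) - 1*(-32) = (392 + 98) + 32 = 490 + 32 = 522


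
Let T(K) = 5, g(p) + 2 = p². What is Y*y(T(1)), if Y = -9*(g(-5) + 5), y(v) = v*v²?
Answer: -31500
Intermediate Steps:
g(p) = -2 + p²
y(v) = v³
Y = -252 (Y = -9*((-2 + (-5)²) + 5) = -9*((-2 + 25) + 5) = -9*(23 + 5) = -9*28 = -252)
Y*y(T(1)) = -252*5³ = -252*125 = -31500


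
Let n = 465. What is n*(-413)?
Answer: -192045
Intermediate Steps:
n*(-413) = 465*(-413) = -192045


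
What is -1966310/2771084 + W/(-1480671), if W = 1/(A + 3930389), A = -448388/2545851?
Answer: -4855431220401069898740499/6842668637168411976731994 ≈ -0.70958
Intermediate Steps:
A = -448388/2545851 (A = -448388*1/2545851 = -448388/2545851 ≈ -0.17613)
W = 2545851/10006184317651 (W = 1/(-448388/2545851 + 3930389) = 1/(10006184317651/2545851) = 2545851/10006184317651 ≈ 2.5443e-7)
-1966310/2771084 + W/(-1480671) = -1966310/2771084 + (2545851/10006184317651)/(-1480671) = -1966310*1/2771084 + (2545851/10006184317651)*(-1/1480671) = -983155/1385542 - 848617/4938622313266874607 = -4855431220401069898740499/6842668637168411976731994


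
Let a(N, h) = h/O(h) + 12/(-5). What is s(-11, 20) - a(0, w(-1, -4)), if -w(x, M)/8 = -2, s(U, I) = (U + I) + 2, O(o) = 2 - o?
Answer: 509/35 ≈ 14.543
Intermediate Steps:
s(U, I) = 2 + I + U (s(U, I) = (I + U) + 2 = 2 + I + U)
w(x, M) = 16 (w(x, M) = -8*(-2) = 16)
a(N, h) = -12/5 + h/(2 - h) (a(N, h) = h/(2 - h) + 12/(-5) = h/(2 - h) + 12*(-⅕) = h/(2 - h) - 12/5 = -12/5 + h/(2 - h))
s(-11, 20) - a(0, w(-1, -4)) = (2 + 20 - 11) - (24 - 17*16)/(5*(-2 + 16)) = 11 - (24 - 272)/(5*14) = 11 - (-248)/(5*14) = 11 - 1*(-124/35) = 11 + 124/35 = 509/35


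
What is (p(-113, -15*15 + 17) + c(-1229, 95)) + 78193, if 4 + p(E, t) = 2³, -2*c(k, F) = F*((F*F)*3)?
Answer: -2415731/2 ≈ -1.2079e+6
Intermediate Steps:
c(k, F) = -3*F³/2 (c(k, F) = -F*(F*F)*3/2 = -F*F²*3/2 = -F*3*F²/2 = -3*F³/2)
p(E, t) = 4 (p(E, t) = -4 + 2³ = -4 + 8 = 4)
(p(-113, -15*15 + 17) + c(-1229, 95)) + 78193 = (4 - 3/2*95³) + 78193 = (4 - 3/2*857375) + 78193 = (4 - 2572125/2) + 78193 = -2572117/2 + 78193 = -2415731/2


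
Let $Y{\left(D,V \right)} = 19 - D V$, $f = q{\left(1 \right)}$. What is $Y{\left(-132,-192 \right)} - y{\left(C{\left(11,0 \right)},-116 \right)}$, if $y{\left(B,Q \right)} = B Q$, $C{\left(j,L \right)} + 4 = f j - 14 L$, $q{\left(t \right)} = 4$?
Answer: $-20685$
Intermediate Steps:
$f = 4$
$C{\left(j,L \right)} = -4 - 14 L + 4 j$ ($C{\left(j,L \right)} = -4 - \left(- 4 j + 14 L\right) = -4 - 14 L + 4 j$)
$Y{\left(D,V \right)} = 19 - D V$
$Y{\left(-132,-192 \right)} - y{\left(C{\left(11,0 \right)},-116 \right)} = \left(19 - \left(-132\right) \left(-192\right)\right) - \left(-4 - 0 + 4 \cdot 11\right) \left(-116\right) = \left(19 - 25344\right) - \left(-4 + 0 + 44\right) \left(-116\right) = -25325 - 40 \left(-116\right) = -25325 - -4640 = -25325 + 4640 = -20685$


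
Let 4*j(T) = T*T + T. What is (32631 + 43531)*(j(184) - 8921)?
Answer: -31302582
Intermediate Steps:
j(T) = T/4 + T**2/4 (j(T) = (T*T + T)/4 = (T**2 + T)/4 = (T + T**2)/4 = T/4 + T**2/4)
(32631 + 43531)*(j(184) - 8921) = (32631 + 43531)*((1/4)*184*(1 + 184) - 8921) = 76162*((1/4)*184*185 - 8921) = 76162*(8510 - 8921) = 76162*(-411) = -31302582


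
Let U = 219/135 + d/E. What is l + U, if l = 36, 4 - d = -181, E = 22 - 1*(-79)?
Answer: 179318/4545 ≈ 39.454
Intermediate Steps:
E = 101 (E = 22 + 79 = 101)
d = 185 (d = 4 - 1*(-181) = 4 + 181 = 185)
U = 15698/4545 (U = 219/135 + 185/101 = 219*(1/135) + 185*(1/101) = 73/45 + 185/101 = 15698/4545 ≈ 3.4539)
l + U = 36 + 15698/4545 = 179318/4545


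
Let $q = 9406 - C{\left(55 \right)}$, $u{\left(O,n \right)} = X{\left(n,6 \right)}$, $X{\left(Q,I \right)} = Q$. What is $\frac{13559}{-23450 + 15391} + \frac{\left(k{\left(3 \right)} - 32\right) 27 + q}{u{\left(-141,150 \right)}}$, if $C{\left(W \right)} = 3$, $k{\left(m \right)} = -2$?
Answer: $\frac{13269353}{241770} \approx 54.884$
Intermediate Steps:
$u{\left(O,n \right)} = n$
$q = 9403$ ($q = 9406 - 3 = 9403$)
$\frac{13559}{-23450 + 15391} + \frac{\left(k{\left(3 \right)} - 32\right) 27 + q}{u{\left(-141,150 \right)}} = \frac{13559}{-23450 + 15391} + \frac{\left(-2 - 32\right) 27 + 9403}{150} = \frac{13559}{-8059} + \left(\left(-34\right) 27 + 9403\right) \frac{1}{150} = 13559 \left(- \frac{1}{8059}\right) + \left(-918 + 9403\right) \frac{1}{150} = - \frac{13559}{8059} + 8485 \cdot \frac{1}{150} = - \frac{13559}{8059} + \frac{1697}{30} = \frac{13269353}{241770}$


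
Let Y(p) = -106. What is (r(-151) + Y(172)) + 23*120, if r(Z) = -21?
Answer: 2633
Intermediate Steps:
(r(-151) + Y(172)) + 23*120 = (-21 - 106) + 23*120 = -127 + 2760 = 2633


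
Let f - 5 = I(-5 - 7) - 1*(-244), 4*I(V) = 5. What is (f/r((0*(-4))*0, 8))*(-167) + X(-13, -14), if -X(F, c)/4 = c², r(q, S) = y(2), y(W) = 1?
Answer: -170303/4 ≈ -42576.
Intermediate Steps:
I(V) = 5/4 (I(V) = (¼)*5 = 5/4)
r(q, S) = 1
X(F, c) = -4*c²
f = 1001/4 (f = 5 + (5/4 - 1*(-244)) = 5 + (5/4 + 244) = 5 + 981/4 = 1001/4 ≈ 250.25)
(f/r((0*(-4))*0, 8))*(-167) + X(-13, -14) = ((1001/4)/1)*(-167) - 4*(-14)² = ((1001/4)*1)*(-167) - 4*196 = (1001/4)*(-167) - 784 = -167167/4 - 784 = -170303/4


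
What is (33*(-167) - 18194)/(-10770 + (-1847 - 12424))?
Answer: 23705/25041 ≈ 0.94665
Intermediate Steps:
(33*(-167) - 18194)/(-10770 + (-1847 - 12424)) = (-5511 - 18194)/(-10770 - 14271) = -23705/(-25041) = -23705*(-1/25041) = 23705/25041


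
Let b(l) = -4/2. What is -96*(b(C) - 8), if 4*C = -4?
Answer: 960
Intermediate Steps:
C = -1 (C = (¼)*(-4) = -1)
b(l) = -2 (b(l) = -4*½ = -2)
-96*(b(C) - 8) = -96*(-2 - 8) = -96*(-10) = -24*(-40) = 960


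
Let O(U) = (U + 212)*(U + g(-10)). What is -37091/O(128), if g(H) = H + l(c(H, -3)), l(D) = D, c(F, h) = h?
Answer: -37091/39100 ≈ -0.94862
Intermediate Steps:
g(H) = -3 + H (g(H) = H - 3 = -3 + H)
O(U) = (-13 + U)*(212 + U) (O(U) = (U + 212)*(U + (-3 - 10)) = (212 + U)*(U - 13) = (212 + U)*(-13 + U) = (-13 + U)*(212 + U))
-37091/O(128) = -37091/(-2756 + 128² + 199*128) = -37091/(-2756 + 16384 + 25472) = -37091/39100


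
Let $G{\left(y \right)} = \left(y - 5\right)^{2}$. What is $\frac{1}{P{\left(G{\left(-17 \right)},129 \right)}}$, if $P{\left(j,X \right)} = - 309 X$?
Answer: $- \frac{1}{39861} \approx -2.5087 \cdot 10^{-5}$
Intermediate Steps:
$G{\left(y \right)} = \left(-5 + y\right)^{2}$
$\frac{1}{P{\left(G{\left(-17 \right)},129 \right)}} = \frac{1}{\left(-309\right) 129} = \frac{1}{-39861} = - \frac{1}{39861}$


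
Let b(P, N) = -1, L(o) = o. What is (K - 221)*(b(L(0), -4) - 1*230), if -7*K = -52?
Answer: 49335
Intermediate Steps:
K = 52/7 (K = -⅐*(-52) = 52/7 ≈ 7.4286)
(K - 221)*(b(L(0), -4) - 1*230) = (52/7 - 221)*(-1 - 1*230) = -1495*(-1 - 230)/7 = -1495/7*(-231) = 49335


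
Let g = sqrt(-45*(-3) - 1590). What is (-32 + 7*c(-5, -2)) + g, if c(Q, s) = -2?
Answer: -46 + I*sqrt(1455) ≈ -46.0 + 38.144*I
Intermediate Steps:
g = I*sqrt(1455) (g = sqrt(135 - 1590) = sqrt(-1455) = I*sqrt(1455) ≈ 38.144*I)
(-32 + 7*c(-5, -2)) + g = (-32 + 7*(-2)) + I*sqrt(1455) = (-32 - 14) + I*sqrt(1455) = -46 + I*sqrt(1455)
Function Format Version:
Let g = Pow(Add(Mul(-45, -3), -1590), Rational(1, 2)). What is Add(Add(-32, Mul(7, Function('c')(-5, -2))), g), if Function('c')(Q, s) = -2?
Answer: Add(-46, Mul(I, Pow(1455, Rational(1, 2)))) ≈ Add(-46.000, Mul(38.144, I))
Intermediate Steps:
g = Mul(I, Pow(1455, Rational(1, 2))) (g = Pow(Add(135, -1590), Rational(1, 2)) = Pow(-1455, Rational(1, 2)) = Mul(I, Pow(1455, Rational(1, 2))) ≈ Mul(38.144, I))
Add(Add(-32, Mul(7, Function('c')(-5, -2))), g) = Add(Add(-32, Mul(7, -2)), Mul(I, Pow(1455, Rational(1, 2)))) = Add(Add(-32, -14), Mul(I, Pow(1455, Rational(1, 2)))) = Add(-46, Mul(I, Pow(1455, Rational(1, 2))))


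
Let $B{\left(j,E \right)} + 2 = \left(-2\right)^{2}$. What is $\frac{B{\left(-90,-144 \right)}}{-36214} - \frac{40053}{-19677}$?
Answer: $\frac{241739998}{118763813} \approx 2.0355$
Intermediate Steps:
$B{\left(j,E \right)} = 2$ ($B{\left(j,E \right)} = -2 + \left(-2\right)^{2} = -2 + 4 = 2$)
$\frac{B{\left(-90,-144 \right)}}{-36214} - \frac{40053}{-19677} = \frac{2}{-36214} - \frac{40053}{-19677} = 2 \left(- \frac{1}{36214}\right) - - \frac{13351}{6559} = - \frac{1}{18107} + \frac{13351}{6559} = \frac{241739998}{118763813}$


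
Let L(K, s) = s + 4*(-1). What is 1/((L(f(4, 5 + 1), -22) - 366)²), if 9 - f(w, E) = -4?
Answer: 1/153664 ≈ 6.5077e-6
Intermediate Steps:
f(w, E) = 13 (f(w, E) = 9 - 1*(-4) = 9 + 4 = 13)
L(K, s) = -4 + s (L(K, s) = s - 4 = -4 + s)
1/((L(f(4, 5 + 1), -22) - 366)²) = 1/(((-4 - 22) - 366)²) = 1/((-26 - 366)²) = 1/((-392)²) = 1/153664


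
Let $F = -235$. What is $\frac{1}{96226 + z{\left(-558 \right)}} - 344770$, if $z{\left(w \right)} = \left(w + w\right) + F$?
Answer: $- \frac{32710053749}{94875} \approx -3.4477 \cdot 10^{5}$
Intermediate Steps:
$z{\left(w \right)} = -235 + 2 w$ ($z{\left(w \right)} = \left(w + w\right) - 235 = 2 w - 235 = -235 + 2 w$)
$\frac{1}{96226 + z{\left(-558 \right)}} - 344770 = \frac{1}{96226 + \left(-235 + 2 \left(-558\right)\right)} - 344770 = \frac{1}{96226 - 1351} - 344770 = \frac{1}{94875} - 344770 = - \frac{32710053749}{94875}$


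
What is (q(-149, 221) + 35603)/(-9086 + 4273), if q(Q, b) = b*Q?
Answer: -2674/4813 ≈ -0.55558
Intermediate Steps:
q(Q, b) = Q*b
(q(-149, 221) + 35603)/(-9086 + 4273) = (-149*221 + 35603)/(-9086 + 4273) = (-32929 + 35603)/(-4813) = 2674*(-1/4813) = -2674/4813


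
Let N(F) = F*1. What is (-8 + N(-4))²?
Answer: 144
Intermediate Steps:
N(F) = F
(-8 + N(-4))² = (-8 - 4)² = (-12)² = 144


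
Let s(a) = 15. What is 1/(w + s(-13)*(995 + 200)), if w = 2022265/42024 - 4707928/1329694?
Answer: 27939530328/502061654964719 ≈ 5.5650e-5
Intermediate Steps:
w = 1245573835319/27939530328 (w = 2022265*(1/42024) - 4707928*1/1329694 = 2022265/42024 - 2353964/664847 = 1245573835319/27939530328 ≈ 44.581)
1/(w + s(-13)*(995 + 200)) = 1/(1245573835319/27939530328 + 15*(995 + 200)) = 1/(1245573835319/27939530328 + 15*1195) = 1/(1245573835319/27939530328 + 17925) = 1/(502061654964719/27939530328) = 27939530328/502061654964719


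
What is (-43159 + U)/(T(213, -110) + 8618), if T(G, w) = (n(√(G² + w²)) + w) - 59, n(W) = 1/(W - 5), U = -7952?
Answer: -8268811878357/1366891516111 + 17037*√57469/1366891516111 ≈ -6.0494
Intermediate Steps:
n(W) = 1/(-5 + W)
T(G, w) = -59 + w + 1/(-5 + √(G² + w²)) (T(G, w) = (1/(-5 + √(G² + w²)) + w) - 59 = (w + 1/(-5 + √(G² + w²))) - 59 = -59 + w + 1/(-5 + √(G² + w²)))
(-43159 + U)/(T(213, -110) + 8618) = (-43159 - 7952)/((-59 - 110 + 1/(-5 + √(213² + (-110)²))) + 8618) = -51111/((-59 - 110 + 1/(-5 + √(45369 + 12100))) + 8618) = -51111/((-59 - 110 + 1/(-5 + √57469)) + 8618) = -51111/((-169 + 1/(-5 + √57469)) + 8618) = -51111/(8449 + 1/(-5 + √57469))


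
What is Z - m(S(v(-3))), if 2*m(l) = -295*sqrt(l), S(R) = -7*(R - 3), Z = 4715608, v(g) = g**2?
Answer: 4715608 + 295*I*sqrt(42)/2 ≈ 4.7156e+6 + 955.91*I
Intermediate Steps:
S(R) = 21 - 7*R (S(R) = -7*(-3 + R) = 21 - 7*R)
m(l) = -295*sqrt(l)/2 (m(l) = (-295*sqrt(l))/2 = -295*sqrt(l)/2)
Z - m(S(v(-3))) = 4715608 - (-295)*sqrt(21 - 7*(-3)**2)/2 = 4715608 - (-295)*sqrt(21 - 7*9)/2 = 4715608 - (-295)*sqrt(21 - 63)/2 = 4715608 - (-295)*sqrt(-42)/2 = 4715608 - (-295)*I*sqrt(42)/2 = 4715608 + 295*I*sqrt(42)/2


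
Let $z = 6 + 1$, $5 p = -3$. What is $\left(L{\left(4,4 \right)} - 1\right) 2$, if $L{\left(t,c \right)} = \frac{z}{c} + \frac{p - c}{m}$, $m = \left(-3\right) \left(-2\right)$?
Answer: $- \frac{1}{30} \approx -0.033333$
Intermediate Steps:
$p = - \frac{3}{5}$ ($p = \frac{1}{5} \left(-3\right) = - \frac{3}{5} \approx -0.6$)
$z = 7$
$m = 6$
$L{\left(t,c \right)} = - \frac{1}{10} + \frac{7}{c} - \frac{c}{6}$ ($L{\left(t,c \right)} = \frac{7}{c} + \frac{- \frac{3}{5} - c}{6} = \frac{7}{c} + \left(- \frac{3}{5} - c\right) \frac{1}{6} = \frac{7}{c} - \left(\frac{1}{10} + \frac{c}{6}\right) = - \frac{1}{10} + \frac{7}{c} - \frac{c}{6}$)
$\left(L{\left(4,4 \right)} - 1\right) 2 = \left(\left(- \frac{1}{10} + \frac{7}{4} - \frac{2}{3}\right) - 1\right) 2 = \left(\frac{59}{60} - 1\right) 2 = \left(- \frac{1}{60}\right) 2 = - \frac{1}{30}$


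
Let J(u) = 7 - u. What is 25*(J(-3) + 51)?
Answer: 1525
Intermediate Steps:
25*(J(-3) + 51) = 25*((7 - 1*(-3)) + 51) = 25*((7 + 3) + 51) = 25*(10 + 51) = 25*61 = 1525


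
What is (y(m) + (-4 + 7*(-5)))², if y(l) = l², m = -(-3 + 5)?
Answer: 1225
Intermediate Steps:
m = -2 (m = -1*2 = -2)
(y(m) + (-4 + 7*(-5)))² = ((-2)² + (-4 + 7*(-5)))² = (4 + (-4 - 35))² = (4 - 39)² = (-35)² = 1225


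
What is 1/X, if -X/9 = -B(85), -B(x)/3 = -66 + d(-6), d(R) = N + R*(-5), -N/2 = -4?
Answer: 1/756 ≈ 0.0013228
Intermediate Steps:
N = 8 (N = -2*(-4) = 8)
d(R) = 8 - 5*R (d(R) = 8 + R*(-5) = 8 - 5*R)
B(x) = 84 (B(x) = -3*(-66 + (8 - 5*(-6))) = -3*(-66 + (8 + 30)) = -3*(-66 + 38) = -3*(-28) = 84)
X = 756 (X = -(-9)*84 = -9*(-84) = 756)
1/X = 1/756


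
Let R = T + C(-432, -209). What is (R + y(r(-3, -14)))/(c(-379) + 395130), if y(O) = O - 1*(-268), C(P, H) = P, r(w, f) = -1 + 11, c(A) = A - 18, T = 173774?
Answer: 173620/394733 ≈ 0.43984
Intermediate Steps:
c(A) = -18 + A
r(w, f) = 10
y(O) = 268 + O (y(O) = O + 268 = 268 + O)
R = 173342 (R = 173774 - 432 = 173342)
(R + y(r(-3, -14)))/(c(-379) + 395130) = (173342 + (268 + 10))/((-18 - 379) + 395130) = (173342 + 278)/(-397 + 395130) = 173620/394733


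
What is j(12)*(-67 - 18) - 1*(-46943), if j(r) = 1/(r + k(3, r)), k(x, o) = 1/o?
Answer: 1361143/29 ≈ 46936.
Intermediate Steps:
j(r) = 1/(r + 1/r)
j(12)*(-67 - 18) - 1*(-46943) = (12/(1 + 12**2))*(-67 - 18) - 1*(-46943) = (12/(1 + 144))*(-85) + 46943 = (12/145)*(-85) + 46943 = -204/29 + 46943 = 1361143/29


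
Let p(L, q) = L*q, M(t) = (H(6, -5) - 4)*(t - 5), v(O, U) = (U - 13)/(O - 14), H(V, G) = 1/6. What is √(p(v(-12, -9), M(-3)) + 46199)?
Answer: √70308147/39 ≈ 215.00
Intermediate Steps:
H(V, G) = ⅙
v(O, U) = (-13 + U)/(-14 + O)
M(t) = 115/6 - 23*t/6 (M(t) = (⅙ - 4)*(t - 5) = -23*(-5 + t)/6 = 115/6 - 23*t/6)
√(p(v(-12, -9), M(-3)) + 46199) = √(((-13 - 9)/(-14 - 12))*(115/6 - 23/6*(-3)) + 46199) = √((-22/(-26))*(115/6 + 23/2) + 46199) = √(-1/26*(-22)*(92/3) + 46199) = √((11/13)*(92/3) + 46199) = √(1012/39 + 46199) = √(1802773/39) = √70308147/39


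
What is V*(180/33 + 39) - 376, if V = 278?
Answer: 131806/11 ≈ 11982.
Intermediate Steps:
V*(180/33 + 39) - 376 = 278*(180/33 + 39) - 376 = 278*(180*(1/33) + 39) - 376 = 278*(60/11 + 39) - 376 = 278*(489/11) - 376 = 135942/11 - 376 = 131806/11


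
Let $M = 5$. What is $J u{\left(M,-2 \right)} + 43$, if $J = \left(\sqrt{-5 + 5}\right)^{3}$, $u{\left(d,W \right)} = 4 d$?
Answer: $43$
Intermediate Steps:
$J = 0$ ($J = \left(\sqrt{0}\right)^{3} = 0^{3} = 0$)
$J u{\left(M,-2 \right)} + 43 = 0 \cdot 4 \cdot 5 + 43 = 0 \cdot 20 + 43 = 0 + 43 = 43$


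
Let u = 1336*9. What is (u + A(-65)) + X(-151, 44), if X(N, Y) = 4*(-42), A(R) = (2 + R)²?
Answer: 15825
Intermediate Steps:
u = 12024
X(N, Y) = -168
(u + A(-65)) + X(-151, 44) = (12024 + (2 - 65)²) - 168 = (12024 + (-63)²) - 168 = (12024 + 3969) - 168 = 15993 - 168 = 15825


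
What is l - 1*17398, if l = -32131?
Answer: -49529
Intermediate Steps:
l - 1*17398 = -32131 - 1*17398 = -32131 - 17398 = -49529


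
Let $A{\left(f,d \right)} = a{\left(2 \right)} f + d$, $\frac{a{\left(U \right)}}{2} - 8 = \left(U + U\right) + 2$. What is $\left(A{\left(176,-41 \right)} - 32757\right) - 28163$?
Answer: $-56033$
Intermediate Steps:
$a{\left(U \right)} = 20 + 4 U$ ($a{\left(U \right)} = 16 + 2 \left(\left(U + U\right) + 2\right) = 16 + 2 \left(2 U + 2\right) = 16 + 2 \left(2 + 2 U\right) = 16 + \left(4 + 4 U\right) = 20 + 4 U$)
$A{\left(f,d \right)} = d + 28 f$ ($A{\left(f,d \right)} = \left(20 + 4 \cdot 2\right) f + d = \left(20 + 8\right) f + d = 28 f + d = d + 28 f$)
$\left(A{\left(176,-41 \right)} - 32757\right) - 28163 = \left(\left(-41 + 28 \cdot 176\right) - 32757\right) - 28163 = \left(\left(-41 + 4928\right) - 32757\right) - 28163 = \left(4887 - 32757\right) - 28163 = -27870 - 28163 = -56033$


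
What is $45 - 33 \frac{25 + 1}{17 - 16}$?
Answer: $-813$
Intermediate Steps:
$45 - 33 \frac{25 + 1}{17 - 16} = 45 - 33 \cdot \frac{26}{1} = 45 - 33 \cdot 26 \cdot 1 = 45 - 858 = -813$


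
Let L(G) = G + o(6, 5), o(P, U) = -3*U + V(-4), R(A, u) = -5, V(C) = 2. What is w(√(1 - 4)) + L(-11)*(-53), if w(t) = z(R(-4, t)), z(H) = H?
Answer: 1267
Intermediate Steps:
o(P, U) = 2 - 3*U (o(P, U) = -3*U + 2 = 2 - 3*U)
L(G) = -13 + G (L(G) = G + (2 - 3*5) = G + (2 - 15) = G - 13 = -13 + G)
w(t) = -5
w(√(1 - 4)) + L(-11)*(-53) = -5 + (-13 - 11)*(-53) = -5 - 24*(-53) = -5 + 1272 = 1267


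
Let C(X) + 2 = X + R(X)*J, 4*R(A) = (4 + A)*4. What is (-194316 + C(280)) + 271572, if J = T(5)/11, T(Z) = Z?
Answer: 854294/11 ≈ 77663.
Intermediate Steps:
R(A) = 4 + A (R(A) = ((4 + A)*4)/4 = (16 + 4*A)/4 = 4 + A)
J = 5/11 ≈ 0.45455
C(X) = -2/11 + 16*X/11 (C(X) = -2 + (X + (4 + X)*(5/11)) = -2 + (X + (20/11 + 5*X/11)) = -2 + (20/11 + 16*X/11) = -2/11 + 16*X/11)
(-194316 + C(280)) + 271572 = (-194316 + (-2/11 + (16/11)*280)) + 271572 = (-194316 + (-2/11 + 4480/11)) + 271572 = (-194316 + 4478/11) + 271572 = -2132998/11 + 271572 = 854294/11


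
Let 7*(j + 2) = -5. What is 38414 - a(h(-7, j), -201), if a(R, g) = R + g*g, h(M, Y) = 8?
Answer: -1995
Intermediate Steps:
j = -19/7 (j = -2 + (⅐)*(-5) = -2 - 5/7 = -19/7 ≈ -2.7143)
a(R, g) = R + g²
38414 - a(h(-7, j), -201) = 38414 - (8 + (-201)²) = 38414 - (8 + 40401) = 38414 - 1*40409 = 38414 - 40409 = -1995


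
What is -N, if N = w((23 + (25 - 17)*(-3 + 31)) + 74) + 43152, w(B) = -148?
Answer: -43004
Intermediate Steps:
N = 43004 (N = -148 + 43152 = 43004)
-N = -1*43004 = -43004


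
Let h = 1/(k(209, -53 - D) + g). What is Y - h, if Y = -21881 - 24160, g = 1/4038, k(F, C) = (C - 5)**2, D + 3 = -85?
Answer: -167322252279/3634201 ≈ -46041.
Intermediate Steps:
D = -88 (D = -3 - 85 = -88)
k(F, C) = (-5 + C)**2
g = 1/4038 ≈ 0.00024765
h = 4038/3634201 (h = 1/((-5 + (-53 - 1*(-88)))**2 + 1/4038) = 1/((-5 + (-53 + 88))**2 + 1/4038) = 1/((-5 + 35)**2 + 1/4038) = 1/(30**2 + 1/4038) = 1/(900 + 1/4038) = 1/(3634201/4038) = 4038/3634201 ≈ 0.0011111)
Y = -46041
Y - h = -46041 - 1*4038/3634201 = -46041 - 4038/3634201 = -167322252279/3634201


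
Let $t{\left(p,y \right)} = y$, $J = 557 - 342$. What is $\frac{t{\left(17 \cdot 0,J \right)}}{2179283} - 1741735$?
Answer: $- \frac{88272871530}{50681} \approx -1.7417 \cdot 10^{6}$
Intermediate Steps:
$J = 215$
$\frac{t{\left(17 \cdot 0,J \right)}}{2179283} - 1741735 = \frac{215}{2179283} - 1741735 = 215 \cdot \frac{1}{2179283} - 1741735 = \frac{5}{50681} - 1741735 = - \frac{88272871530}{50681}$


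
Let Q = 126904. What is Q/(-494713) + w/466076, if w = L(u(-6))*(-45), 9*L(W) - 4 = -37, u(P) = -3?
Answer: -59065281059/230573856188 ≈ -0.25617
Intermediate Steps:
L(W) = -11/3 (L(W) = 4/9 + (⅑)*(-37) = 4/9 - 37/9 = -11/3)
w = 165 (w = -11/3*(-45) = 165)
Q/(-494713) + w/466076 = 126904/(-494713) + 165/466076 = 126904*(-1/494713) + 165*(1/466076) = -126904/494713 + 165/466076 = -59065281059/230573856188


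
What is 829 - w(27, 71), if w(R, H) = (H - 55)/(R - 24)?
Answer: 2471/3 ≈ 823.67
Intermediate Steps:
w(R, H) = (-55 + H)/(-24 + R)
829 - w(27, 71) = 829 - (-55 + 71)/(-24 + 27) = 829 - 16/3 = 2471/3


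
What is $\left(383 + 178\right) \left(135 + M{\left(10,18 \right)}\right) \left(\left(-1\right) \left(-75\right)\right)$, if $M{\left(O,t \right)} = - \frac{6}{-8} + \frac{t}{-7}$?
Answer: $\frac{156897675}{28} \approx 5.6035 \cdot 10^{6}$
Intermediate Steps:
$M{\left(O,t \right)} = \frac{3}{4} - \frac{t}{7}$ ($M{\left(O,t \right)} = \left(-6\right) \left(- \frac{1}{8}\right) + t \left(- \frac{1}{7}\right) = \frac{3}{4} - \frac{t}{7}$)
$\left(383 + 178\right) \left(135 + M{\left(10,18 \right)}\right) \left(\left(-1\right) \left(-75\right)\right) = \left(383 + 178\right) \left(135 + \left(\frac{3}{4} - \frac{18}{7}\right)\right) \left(\left(-1\right) \left(-75\right)\right) = 561 \left(135 + \left(\frac{3}{4} - \frac{18}{7}\right)\right) 75 = 561 \left(135 - \frac{51}{28}\right) 75 = 561 \cdot \frac{3729}{28} \cdot 75 = \frac{2091969}{28} \cdot 75 = \frac{156897675}{28}$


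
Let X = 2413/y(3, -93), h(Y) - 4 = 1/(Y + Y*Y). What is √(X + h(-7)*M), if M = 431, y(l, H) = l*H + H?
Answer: √325436853/434 ≈ 41.567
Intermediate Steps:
h(Y) = 4 + 1/(Y + Y²) (h(Y) = 4 + 1/(Y + Y*Y) = 4 + 1/(Y + Y²))
y(l, H) = H + H*l (y(l, H) = H*l + H = H + H*l)
X = -2413/372 (X = 2413/((-93*(1 + 3))) = 2413/((-93*4)) = 2413/(-372) = 2413*(-1/372) = -2413/372 ≈ -6.4866)
√(X + h(-7)*M) = √(-2413/372 + ((1 + 4*(-7) + 4*(-7)²)/((-7)*(1 - 7)))*431) = √(-2413/372 - ⅐*(1 - 28 + 4*49)/(-6)*431) = √(-2413/372 - ⅐*(-⅙)*(1 - 28 + 196)*431) = √(-2413/372 - ⅐*(-⅙)*169*431) = √(-2413/372 + (169/42)*431) = √(-2413/372 + 72839/42) = √(1499709/868) = √325436853/434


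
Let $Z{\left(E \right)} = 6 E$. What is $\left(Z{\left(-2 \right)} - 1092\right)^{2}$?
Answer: $1218816$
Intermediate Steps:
$\left(Z{\left(-2 \right)} - 1092\right)^{2} = \left(6 \left(-2\right) - 1092\right)^{2} = \left(-12 - 1092\right)^{2} = \left(-1104\right)^{2} = 1218816$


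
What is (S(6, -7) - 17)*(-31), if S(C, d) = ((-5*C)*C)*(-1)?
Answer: -5053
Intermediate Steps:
S(C, d) = 5*C² (S(C, d) = -5*C²*(-1) = 5*C²)
(S(6, -7) - 17)*(-31) = (5*6² - 17)*(-31) = (5*36 - 17)*(-31) = (180 - 17)*(-31) = 163*(-31) = -5053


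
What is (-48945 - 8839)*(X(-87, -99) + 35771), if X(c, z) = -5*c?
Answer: -2092127504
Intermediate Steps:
(-48945 - 8839)*(X(-87, -99) + 35771) = (-48945 - 8839)*(-5*(-87) + 35771) = -57784*(435 + 35771) = -57784*36206 = -2092127504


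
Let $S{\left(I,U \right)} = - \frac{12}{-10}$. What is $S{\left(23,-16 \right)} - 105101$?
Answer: $- \frac{525499}{5} \approx -1.051 \cdot 10^{5}$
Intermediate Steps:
$S{\left(I,U \right)} = \frac{6}{5}$ ($S{\left(I,U \right)} = \left(-12\right) \left(- \frac{1}{10}\right) = \frac{6}{5}$)
$S{\left(23,-16 \right)} - 105101 = \frac{6}{5} - 105101 = - \frac{525499}{5}$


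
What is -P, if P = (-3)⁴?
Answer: -81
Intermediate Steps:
P = 81
-P = -1*81 = -81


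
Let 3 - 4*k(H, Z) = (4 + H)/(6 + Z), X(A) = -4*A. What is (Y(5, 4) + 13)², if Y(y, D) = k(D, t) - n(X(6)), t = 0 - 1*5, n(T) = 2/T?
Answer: 5041/36 ≈ 140.03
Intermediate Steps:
t = -5 (t = 0 - 5 = -5)
k(H, Z) = ¾ - (4 + H)/(4*(6 + Z))
Y(y, D) = -⅙ - D/4 (Y(y, D) = (14 - D + 3*(-5))/(4*(6 - 5)) - 2/((-4*6)) = (¼)*(14 - D - 15)/1 - 2/(-24) = (¼)*1*(-1 - D) - 2*(-1)/24 = (-¼ - D/4) - 1*(-1/12) = (-¼ - D/4) + 1/12 = -⅙ - D/4)
(Y(5, 4) + 13)² = ((-⅙ - ¼*4) + 13)² = ((-⅙ - 1) + 13)² = (-7/6 + 13)² = (71/6)² = 5041/36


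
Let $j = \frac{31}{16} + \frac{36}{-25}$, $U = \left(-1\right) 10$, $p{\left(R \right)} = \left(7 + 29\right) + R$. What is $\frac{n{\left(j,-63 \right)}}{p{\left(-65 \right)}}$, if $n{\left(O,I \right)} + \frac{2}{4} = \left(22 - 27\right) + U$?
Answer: $\frac{31}{58} \approx 0.53448$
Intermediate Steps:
$p{\left(R \right)} = 36 + R$
$U = -10$
$j = \frac{199}{400}$ ($j = 31 \cdot \frac{1}{16} + 36 \left(- \frac{1}{25}\right) = \frac{31}{16} - \frac{36}{25} = \frac{199}{400} \approx 0.4975$)
$n{\left(O,I \right)} = - \frac{31}{2}$ ($n{\left(O,I \right)} = - \frac{1}{2} + \left(\left(22 - 27\right) - 10\right) = - \frac{1}{2} - 15 = - \frac{31}{2}$)
$\frac{n{\left(j,-63 \right)}}{p{\left(-65 \right)}} = - \frac{31}{2 \left(36 - 65\right)} = - \frac{31}{2 \left(-29\right)} = \left(- \frac{31}{2}\right) \left(- \frac{1}{29}\right) = \frac{31}{58}$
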